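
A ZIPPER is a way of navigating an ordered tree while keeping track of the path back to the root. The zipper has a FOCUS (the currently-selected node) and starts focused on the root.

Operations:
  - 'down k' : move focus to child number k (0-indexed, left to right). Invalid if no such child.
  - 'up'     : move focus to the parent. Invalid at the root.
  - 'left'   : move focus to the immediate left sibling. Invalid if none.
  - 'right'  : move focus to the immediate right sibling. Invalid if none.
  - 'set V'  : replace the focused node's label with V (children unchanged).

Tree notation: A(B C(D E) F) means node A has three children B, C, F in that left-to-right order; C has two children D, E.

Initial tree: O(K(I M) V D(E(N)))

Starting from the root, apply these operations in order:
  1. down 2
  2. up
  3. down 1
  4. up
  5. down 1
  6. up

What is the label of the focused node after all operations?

Step 1 (down 2): focus=D path=2 depth=1 children=['E'] left=['K', 'V'] right=[] parent=O
Step 2 (up): focus=O path=root depth=0 children=['K', 'V', 'D'] (at root)
Step 3 (down 1): focus=V path=1 depth=1 children=[] left=['K'] right=['D'] parent=O
Step 4 (up): focus=O path=root depth=0 children=['K', 'V', 'D'] (at root)
Step 5 (down 1): focus=V path=1 depth=1 children=[] left=['K'] right=['D'] parent=O
Step 6 (up): focus=O path=root depth=0 children=['K', 'V', 'D'] (at root)

Answer: O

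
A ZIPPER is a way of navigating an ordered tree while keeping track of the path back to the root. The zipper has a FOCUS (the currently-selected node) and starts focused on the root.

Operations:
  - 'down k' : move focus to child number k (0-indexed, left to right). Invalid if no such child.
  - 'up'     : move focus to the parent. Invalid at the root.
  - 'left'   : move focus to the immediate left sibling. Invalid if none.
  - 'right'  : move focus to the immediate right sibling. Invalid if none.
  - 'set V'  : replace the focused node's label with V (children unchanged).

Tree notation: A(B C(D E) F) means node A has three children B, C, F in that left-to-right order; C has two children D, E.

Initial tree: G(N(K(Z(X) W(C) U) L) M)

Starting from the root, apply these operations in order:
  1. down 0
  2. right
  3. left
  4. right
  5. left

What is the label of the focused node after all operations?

Answer: N

Derivation:
Step 1 (down 0): focus=N path=0 depth=1 children=['K', 'L'] left=[] right=['M'] parent=G
Step 2 (right): focus=M path=1 depth=1 children=[] left=['N'] right=[] parent=G
Step 3 (left): focus=N path=0 depth=1 children=['K', 'L'] left=[] right=['M'] parent=G
Step 4 (right): focus=M path=1 depth=1 children=[] left=['N'] right=[] parent=G
Step 5 (left): focus=N path=0 depth=1 children=['K', 'L'] left=[] right=['M'] parent=G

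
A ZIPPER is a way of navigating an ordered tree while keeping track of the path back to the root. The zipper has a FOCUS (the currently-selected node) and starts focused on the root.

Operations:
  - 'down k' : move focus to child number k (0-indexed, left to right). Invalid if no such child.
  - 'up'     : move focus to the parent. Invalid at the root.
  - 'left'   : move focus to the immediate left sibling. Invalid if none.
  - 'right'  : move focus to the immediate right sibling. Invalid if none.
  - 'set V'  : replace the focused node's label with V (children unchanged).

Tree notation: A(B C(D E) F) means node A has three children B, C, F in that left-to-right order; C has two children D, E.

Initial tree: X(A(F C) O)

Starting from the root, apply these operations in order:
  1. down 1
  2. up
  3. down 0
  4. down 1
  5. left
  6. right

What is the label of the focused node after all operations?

Answer: C

Derivation:
Step 1 (down 1): focus=O path=1 depth=1 children=[] left=['A'] right=[] parent=X
Step 2 (up): focus=X path=root depth=0 children=['A', 'O'] (at root)
Step 3 (down 0): focus=A path=0 depth=1 children=['F', 'C'] left=[] right=['O'] parent=X
Step 4 (down 1): focus=C path=0/1 depth=2 children=[] left=['F'] right=[] parent=A
Step 5 (left): focus=F path=0/0 depth=2 children=[] left=[] right=['C'] parent=A
Step 6 (right): focus=C path=0/1 depth=2 children=[] left=['F'] right=[] parent=A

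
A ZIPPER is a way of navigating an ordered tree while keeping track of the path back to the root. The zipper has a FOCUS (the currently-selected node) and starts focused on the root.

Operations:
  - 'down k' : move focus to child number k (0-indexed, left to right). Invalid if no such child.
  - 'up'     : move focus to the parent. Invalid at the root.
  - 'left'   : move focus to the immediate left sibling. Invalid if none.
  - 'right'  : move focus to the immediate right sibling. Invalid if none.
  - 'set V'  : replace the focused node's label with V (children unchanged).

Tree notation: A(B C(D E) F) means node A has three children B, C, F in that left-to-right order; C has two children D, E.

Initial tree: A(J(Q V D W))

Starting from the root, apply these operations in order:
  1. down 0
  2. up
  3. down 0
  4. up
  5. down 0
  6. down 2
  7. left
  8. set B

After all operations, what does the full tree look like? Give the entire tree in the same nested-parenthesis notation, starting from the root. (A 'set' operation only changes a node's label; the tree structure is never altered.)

Answer: A(J(Q B D W))

Derivation:
Step 1 (down 0): focus=J path=0 depth=1 children=['Q', 'V', 'D', 'W'] left=[] right=[] parent=A
Step 2 (up): focus=A path=root depth=0 children=['J'] (at root)
Step 3 (down 0): focus=J path=0 depth=1 children=['Q', 'V', 'D', 'W'] left=[] right=[] parent=A
Step 4 (up): focus=A path=root depth=0 children=['J'] (at root)
Step 5 (down 0): focus=J path=0 depth=1 children=['Q', 'V', 'D', 'W'] left=[] right=[] parent=A
Step 6 (down 2): focus=D path=0/2 depth=2 children=[] left=['Q', 'V'] right=['W'] parent=J
Step 7 (left): focus=V path=0/1 depth=2 children=[] left=['Q'] right=['D', 'W'] parent=J
Step 8 (set B): focus=B path=0/1 depth=2 children=[] left=['Q'] right=['D', 'W'] parent=J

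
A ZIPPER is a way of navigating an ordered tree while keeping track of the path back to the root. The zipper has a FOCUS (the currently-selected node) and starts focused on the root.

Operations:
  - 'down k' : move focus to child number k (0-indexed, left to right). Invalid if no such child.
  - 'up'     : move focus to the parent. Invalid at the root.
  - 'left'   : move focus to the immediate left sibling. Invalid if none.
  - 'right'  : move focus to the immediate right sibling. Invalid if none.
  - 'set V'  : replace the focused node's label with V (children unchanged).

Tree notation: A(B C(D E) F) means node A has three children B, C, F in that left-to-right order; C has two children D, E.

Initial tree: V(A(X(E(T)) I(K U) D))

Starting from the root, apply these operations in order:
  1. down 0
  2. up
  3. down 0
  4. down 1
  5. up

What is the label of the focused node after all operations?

Step 1 (down 0): focus=A path=0 depth=1 children=['X', 'I', 'D'] left=[] right=[] parent=V
Step 2 (up): focus=V path=root depth=0 children=['A'] (at root)
Step 3 (down 0): focus=A path=0 depth=1 children=['X', 'I', 'D'] left=[] right=[] parent=V
Step 4 (down 1): focus=I path=0/1 depth=2 children=['K', 'U'] left=['X'] right=['D'] parent=A
Step 5 (up): focus=A path=0 depth=1 children=['X', 'I', 'D'] left=[] right=[] parent=V

Answer: A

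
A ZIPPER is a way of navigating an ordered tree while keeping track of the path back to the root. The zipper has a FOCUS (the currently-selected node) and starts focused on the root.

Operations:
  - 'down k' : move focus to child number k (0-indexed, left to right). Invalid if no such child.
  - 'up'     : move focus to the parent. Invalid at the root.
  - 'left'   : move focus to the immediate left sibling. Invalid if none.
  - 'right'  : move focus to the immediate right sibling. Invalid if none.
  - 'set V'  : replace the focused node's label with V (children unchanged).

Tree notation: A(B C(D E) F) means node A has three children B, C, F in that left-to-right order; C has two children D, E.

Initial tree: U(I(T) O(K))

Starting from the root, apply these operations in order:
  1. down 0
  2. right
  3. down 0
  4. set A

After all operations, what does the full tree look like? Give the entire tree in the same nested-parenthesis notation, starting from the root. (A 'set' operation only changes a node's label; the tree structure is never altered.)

Answer: U(I(T) O(A))

Derivation:
Step 1 (down 0): focus=I path=0 depth=1 children=['T'] left=[] right=['O'] parent=U
Step 2 (right): focus=O path=1 depth=1 children=['K'] left=['I'] right=[] parent=U
Step 3 (down 0): focus=K path=1/0 depth=2 children=[] left=[] right=[] parent=O
Step 4 (set A): focus=A path=1/0 depth=2 children=[] left=[] right=[] parent=O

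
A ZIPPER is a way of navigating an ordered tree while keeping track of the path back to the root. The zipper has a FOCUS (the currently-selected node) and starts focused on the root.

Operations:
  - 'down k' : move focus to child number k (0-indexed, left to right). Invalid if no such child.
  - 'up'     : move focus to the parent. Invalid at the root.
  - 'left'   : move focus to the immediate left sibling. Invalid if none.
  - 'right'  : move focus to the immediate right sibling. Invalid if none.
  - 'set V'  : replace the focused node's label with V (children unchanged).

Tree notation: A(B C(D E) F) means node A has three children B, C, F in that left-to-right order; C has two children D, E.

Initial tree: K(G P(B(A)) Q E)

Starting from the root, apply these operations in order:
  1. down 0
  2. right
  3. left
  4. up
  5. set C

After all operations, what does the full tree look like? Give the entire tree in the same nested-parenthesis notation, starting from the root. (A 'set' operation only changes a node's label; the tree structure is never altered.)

Step 1 (down 0): focus=G path=0 depth=1 children=[] left=[] right=['P', 'Q', 'E'] parent=K
Step 2 (right): focus=P path=1 depth=1 children=['B'] left=['G'] right=['Q', 'E'] parent=K
Step 3 (left): focus=G path=0 depth=1 children=[] left=[] right=['P', 'Q', 'E'] parent=K
Step 4 (up): focus=K path=root depth=0 children=['G', 'P', 'Q', 'E'] (at root)
Step 5 (set C): focus=C path=root depth=0 children=['G', 'P', 'Q', 'E'] (at root)

Answer: C(G P(B(A)) Q E)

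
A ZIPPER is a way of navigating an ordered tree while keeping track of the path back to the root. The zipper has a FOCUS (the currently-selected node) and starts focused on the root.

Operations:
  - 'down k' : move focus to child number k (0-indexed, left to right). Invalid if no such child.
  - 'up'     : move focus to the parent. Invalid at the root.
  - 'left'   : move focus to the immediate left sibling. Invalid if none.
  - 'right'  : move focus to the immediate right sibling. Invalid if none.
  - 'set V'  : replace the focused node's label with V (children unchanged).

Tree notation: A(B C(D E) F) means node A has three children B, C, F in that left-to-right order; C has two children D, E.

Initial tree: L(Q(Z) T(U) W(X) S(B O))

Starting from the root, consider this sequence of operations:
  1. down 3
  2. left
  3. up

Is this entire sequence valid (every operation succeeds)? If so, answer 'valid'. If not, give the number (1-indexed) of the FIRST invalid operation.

Step 1 (down 3): focus=S path=3 depth=1 children=['B', 'O'] left=['Q', 'T', 'W'] right=[] parent=L
Step 2 (left): focus=W path=2 depth=1 children=['X'] left=['Q', 'T'] right=['S'] parent=L
Step 3 (up): focus=L path=root depth=0 children=['Q', 'T', 'W', 'S'] (at root)

Answer: valid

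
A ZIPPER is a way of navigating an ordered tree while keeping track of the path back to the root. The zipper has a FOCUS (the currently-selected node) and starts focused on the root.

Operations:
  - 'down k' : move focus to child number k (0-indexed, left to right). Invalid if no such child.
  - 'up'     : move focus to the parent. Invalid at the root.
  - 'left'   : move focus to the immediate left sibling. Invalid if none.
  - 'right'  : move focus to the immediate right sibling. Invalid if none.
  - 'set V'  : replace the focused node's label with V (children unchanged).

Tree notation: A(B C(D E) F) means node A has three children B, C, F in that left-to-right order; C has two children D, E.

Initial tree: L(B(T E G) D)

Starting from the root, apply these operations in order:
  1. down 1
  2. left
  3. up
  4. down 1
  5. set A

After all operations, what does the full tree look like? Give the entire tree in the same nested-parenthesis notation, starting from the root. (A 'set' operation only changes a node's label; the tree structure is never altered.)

Answer: L(B(T E G) A)

Derivation:
Step 1 (down 1): focus=D path=1 depth=1 children=[] left=['B'] right=[] parent=L
Step 2 (left): focus=B path=0 depth=1 children=['T', 'E', 'G'] left=[] right=['D'] parent=L
Step 3 (up): focus=L path=root depth=0 children=['B', 'D'] (at root)
Step 4 (down 1): focus=D path=1 depth=1 children=[] left=['B'] right=[] parent=L
Step 5 (set A): focus=A path=1 depth=1 children=[] left=['B'] right=[] parent=L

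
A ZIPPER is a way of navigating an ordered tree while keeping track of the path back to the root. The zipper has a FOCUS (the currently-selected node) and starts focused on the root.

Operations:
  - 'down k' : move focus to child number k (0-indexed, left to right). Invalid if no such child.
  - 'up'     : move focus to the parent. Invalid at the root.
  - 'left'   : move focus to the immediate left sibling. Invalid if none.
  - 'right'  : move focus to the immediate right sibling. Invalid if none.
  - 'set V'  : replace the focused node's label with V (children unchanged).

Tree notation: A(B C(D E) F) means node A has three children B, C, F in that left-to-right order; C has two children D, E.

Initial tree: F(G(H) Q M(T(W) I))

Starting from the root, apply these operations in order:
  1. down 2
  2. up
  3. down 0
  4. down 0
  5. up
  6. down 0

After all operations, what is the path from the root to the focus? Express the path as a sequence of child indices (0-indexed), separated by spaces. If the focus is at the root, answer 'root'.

Step 1 (down 2): focus=M path=2 depth=1 children=['T', 'I'] left=['G', 'Q'] right=[] parent=F
Step 2 (up): focus=F path=root depth=0 children=['G', 'Q', 'M'] (at root)
Step 3 (down 0): focus=G path=0 depth=1 children=['H'] left=[] right=['Q', 'M'] parent=F
Step 4 (down 0): focus=H path=0/0 depth=2 children=[] left=[] right=[] parent=G
Step 5 (up): focus=G path=0 depth=1 children=['H'] left=[] right=['Q', 'M'] parent=F
Step 6 (down 0): focus=H path=0/0 depth=2 children=[] left=[] right=[] parent=G

Answer: 0 0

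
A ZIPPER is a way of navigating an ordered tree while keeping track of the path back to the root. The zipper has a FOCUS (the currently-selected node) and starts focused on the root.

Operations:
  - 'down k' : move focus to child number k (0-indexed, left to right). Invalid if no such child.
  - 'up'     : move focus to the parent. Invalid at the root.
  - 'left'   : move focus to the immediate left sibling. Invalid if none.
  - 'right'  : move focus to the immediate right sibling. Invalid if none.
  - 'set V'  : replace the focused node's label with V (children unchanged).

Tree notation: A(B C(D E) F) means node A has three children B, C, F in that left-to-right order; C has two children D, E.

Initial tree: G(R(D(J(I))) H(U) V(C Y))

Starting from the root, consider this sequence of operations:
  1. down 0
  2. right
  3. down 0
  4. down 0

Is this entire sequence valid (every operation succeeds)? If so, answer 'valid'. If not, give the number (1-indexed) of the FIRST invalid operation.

Answer: 4

Derivation:
Step 1 (down 0): focus=R path=0 depth=1 children=['D'] left=[] right=['H', 'V'] parent=G
Step 2 (right): focus=H path=1 depth=1 children=['U'] left=['R'] right=['V'] parent=G
Step 3 (down 0): focus=U path=1/0 depth=2 children=[] left=[] right=[] parent=H
Step 4 (down 0): INVALID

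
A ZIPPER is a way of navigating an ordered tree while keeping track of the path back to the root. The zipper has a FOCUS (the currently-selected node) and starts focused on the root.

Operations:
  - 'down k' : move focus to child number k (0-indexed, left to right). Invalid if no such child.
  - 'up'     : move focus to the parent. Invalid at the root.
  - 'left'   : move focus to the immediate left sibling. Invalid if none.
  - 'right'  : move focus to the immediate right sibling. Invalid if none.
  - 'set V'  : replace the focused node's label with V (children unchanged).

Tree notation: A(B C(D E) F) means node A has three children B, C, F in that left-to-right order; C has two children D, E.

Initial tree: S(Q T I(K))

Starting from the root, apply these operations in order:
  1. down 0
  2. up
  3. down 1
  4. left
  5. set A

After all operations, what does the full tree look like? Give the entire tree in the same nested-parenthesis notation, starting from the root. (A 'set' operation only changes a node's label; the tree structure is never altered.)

Answer: S(A T I(K))

Derivation:
Step 1 (down 0): focus=Q path=0 depth=1 children=[] left=[] right=['T', 'I'] parent=S
Step 2 (up): focus=S path=root depth=0 children=['Q', 'T', 'I'] (at root)
Step 3 (down 1): focus=T path=1 depth=1 children=[] left=['Q'] right=['I'] parent=S
Step 4 (left): focus=Q path=0 depth=1 children=[] left=[] right=['T', 'I'] parent=S
Step 5 (set A): focus=A path=0 depth=1 children=[] left=[] right=['T', 'I'] parent=S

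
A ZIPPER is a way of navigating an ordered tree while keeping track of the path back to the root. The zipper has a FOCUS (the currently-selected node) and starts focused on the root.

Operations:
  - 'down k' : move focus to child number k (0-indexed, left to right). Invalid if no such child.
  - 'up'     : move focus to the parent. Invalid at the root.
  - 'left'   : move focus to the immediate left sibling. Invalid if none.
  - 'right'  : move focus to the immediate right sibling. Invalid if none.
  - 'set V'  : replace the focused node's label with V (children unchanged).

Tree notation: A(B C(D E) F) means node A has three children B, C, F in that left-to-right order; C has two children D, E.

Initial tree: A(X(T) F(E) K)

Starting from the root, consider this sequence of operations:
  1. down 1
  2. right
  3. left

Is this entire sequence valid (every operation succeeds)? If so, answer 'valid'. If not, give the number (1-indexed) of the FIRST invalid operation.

Step 1 (down 1): focus=F path=1 depth=1 children=['E'] left=['X'] right=['K'] parent=A
Step 2 (right): focus=K path=2 depth=1 children=[] left=['X', 'F'] right=[] parent=A
Step 3 (left): focus=F path=1 depth=1 children=['E'] left=['X'] right=['K'] parent=A

Answer: valid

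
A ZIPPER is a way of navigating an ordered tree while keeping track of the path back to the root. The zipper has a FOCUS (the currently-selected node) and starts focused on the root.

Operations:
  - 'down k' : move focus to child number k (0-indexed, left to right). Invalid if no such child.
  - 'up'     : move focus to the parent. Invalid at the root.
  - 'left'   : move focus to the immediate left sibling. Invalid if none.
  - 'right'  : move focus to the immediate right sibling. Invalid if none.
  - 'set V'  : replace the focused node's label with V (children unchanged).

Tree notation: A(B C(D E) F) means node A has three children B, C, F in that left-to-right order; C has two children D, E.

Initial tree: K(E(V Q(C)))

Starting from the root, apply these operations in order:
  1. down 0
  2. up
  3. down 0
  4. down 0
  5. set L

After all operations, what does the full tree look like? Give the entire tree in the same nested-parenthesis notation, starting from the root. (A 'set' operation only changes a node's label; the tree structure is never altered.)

Step 1 (down 0): focus=E path=0 depth=1 children=['V', 'Q'] left=[] right=[] parent=K
Step 2 (up): focus=K path=root depth=0 children=['E'] (at root)
Step 3 (down 0): focus=E path=0 depth=1 children=['V', 'Q'] left=[] right=[] parent=K
Step 4 (down 0): focus=V path=0/0 depth=2 children=[] left=[] right=['Q'] parent=E
Step 5 (set L): focus=L path=0/0 depth=2 children=[] left=[] right=['Q'] parent=E

Answer: K(E(L Q(C)))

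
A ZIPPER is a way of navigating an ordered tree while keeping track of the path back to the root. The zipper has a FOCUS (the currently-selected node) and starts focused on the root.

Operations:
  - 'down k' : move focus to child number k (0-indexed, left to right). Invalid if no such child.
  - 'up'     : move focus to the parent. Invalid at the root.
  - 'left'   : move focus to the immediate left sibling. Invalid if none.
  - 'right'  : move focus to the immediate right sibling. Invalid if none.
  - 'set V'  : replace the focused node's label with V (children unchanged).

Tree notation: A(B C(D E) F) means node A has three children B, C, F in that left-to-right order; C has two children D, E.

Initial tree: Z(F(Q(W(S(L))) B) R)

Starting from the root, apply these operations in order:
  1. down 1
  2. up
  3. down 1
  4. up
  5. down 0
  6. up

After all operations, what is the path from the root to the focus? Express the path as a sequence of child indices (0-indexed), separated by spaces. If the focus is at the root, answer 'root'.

Step 1 (down 1): focus=R path=1 depth=1 children=[] left=['F'] right=[] parent=Z
Step 2 (up): focus=Z path=root depth=0 children=['F', 'R'] (at root)
Step 3 (down 1): focus=R path=1 depth=1 children=[] left=['F'] right=[] parent=Z
Step 4 (up): focus=Z path=root depth=0 children=['F', 'R'] (at root)
Step 5 (down 0): focus=F path=0 depth=1 children=['Q', 'B'] left=[] right=['R'] parent=Z
Step 6 (up): focus=Z path=root depth=0 children=['F', 'R'] (at root)

Answer: root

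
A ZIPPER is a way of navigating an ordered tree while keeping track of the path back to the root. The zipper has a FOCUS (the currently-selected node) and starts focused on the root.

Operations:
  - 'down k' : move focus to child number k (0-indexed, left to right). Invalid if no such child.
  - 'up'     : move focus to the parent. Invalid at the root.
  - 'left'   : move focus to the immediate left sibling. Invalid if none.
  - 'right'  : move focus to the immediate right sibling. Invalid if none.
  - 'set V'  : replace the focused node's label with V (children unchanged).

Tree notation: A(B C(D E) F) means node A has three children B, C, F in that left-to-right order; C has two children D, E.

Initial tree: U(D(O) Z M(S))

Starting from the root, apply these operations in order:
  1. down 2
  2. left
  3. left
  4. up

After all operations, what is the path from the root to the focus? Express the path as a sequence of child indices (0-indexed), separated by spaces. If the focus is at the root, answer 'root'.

Step 1 (down 2): focus=M path=2 depth=1 children=['S'] left=['D', 'Z'] right=[] parent=U
Step 2 (left): focus=Z path=1 depth=1 children=[] left=['D'] right=['M'] parent=U
Step 3 (left): focus=D path=0 depth=1 children=['O'] left=[] right=['Z', 'M'] parent=U
Step 4 (up): focus=U path=root depth=0 children=['D', 'Z', 'M'] (at root)

Answer: root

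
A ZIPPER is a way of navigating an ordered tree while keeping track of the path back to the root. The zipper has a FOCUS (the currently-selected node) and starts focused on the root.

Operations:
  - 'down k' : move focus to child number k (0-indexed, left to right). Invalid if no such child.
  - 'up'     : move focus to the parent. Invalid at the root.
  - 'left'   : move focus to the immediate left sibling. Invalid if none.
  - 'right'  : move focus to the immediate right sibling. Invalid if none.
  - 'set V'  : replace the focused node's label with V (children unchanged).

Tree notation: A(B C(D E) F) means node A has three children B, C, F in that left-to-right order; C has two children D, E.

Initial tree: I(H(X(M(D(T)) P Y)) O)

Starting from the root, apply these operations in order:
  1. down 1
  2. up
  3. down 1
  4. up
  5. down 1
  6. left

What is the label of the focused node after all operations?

Answer: H

Derivation:
Step 1 (down 1): focus=O path=1 depth=1 children=[] left=['H'] right=[] parent=I
Step 2 (up): focus=I path=root depth=0 children=['H', 'O'] (at root)
Step 3 (down 1): focus=O path=1 depth=1 children=[] left=['H'] right=[] parent=I
Step 4 (up): focus=I path=root depth=0 children=['H', 'O'] (at root)
Step 5 (down 1): focus=O path=1 depth=1 children=[] left=['H'] right=[] parent=I
Step 6 (left): focus=H path=0 depth=1 children=['X'] left=[] right=['O'] parent=I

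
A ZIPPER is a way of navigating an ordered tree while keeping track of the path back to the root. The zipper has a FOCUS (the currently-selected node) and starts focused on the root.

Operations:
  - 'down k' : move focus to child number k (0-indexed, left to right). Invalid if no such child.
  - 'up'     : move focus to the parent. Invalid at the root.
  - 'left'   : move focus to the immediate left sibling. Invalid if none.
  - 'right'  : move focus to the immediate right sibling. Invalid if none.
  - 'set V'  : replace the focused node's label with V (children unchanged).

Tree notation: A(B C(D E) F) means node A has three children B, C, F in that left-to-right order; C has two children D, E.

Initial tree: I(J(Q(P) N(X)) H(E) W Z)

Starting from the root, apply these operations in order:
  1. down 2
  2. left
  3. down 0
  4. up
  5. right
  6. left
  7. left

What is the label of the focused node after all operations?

Answer: J

Derivation:
Step 1 (down 2): focus=W path=2 depth=1 children=[] left=['J', 'H'] right=['Z'] parent=I
Step 2 (left): focus=H path=1 depth=1 children=['E'] left=['J'] right=['W', 'Z'] parent=I
Step 3 (down 0): focus=E path=1/0 depth=2 children=[] left=[] right=[] parent=H
Step 4 (up): focus=H path=1 depth=1 children=['E'] left=['J'] right=['W', 'Z'] parent=I
Step 5 (right): focus=W path=2 depth=1 children=[] left=['J', 'H'] right=['Z'] parent=I
Step 6 (left): focus=H path=1 depth=1 children=['E'] left=['J'] right=['W', 'Z'] parent=I
Step 7 (left): focus=J path=0 depth=1 children=['Q', 'N'] left=[] right=['H', 'W', 'Z'] parent=I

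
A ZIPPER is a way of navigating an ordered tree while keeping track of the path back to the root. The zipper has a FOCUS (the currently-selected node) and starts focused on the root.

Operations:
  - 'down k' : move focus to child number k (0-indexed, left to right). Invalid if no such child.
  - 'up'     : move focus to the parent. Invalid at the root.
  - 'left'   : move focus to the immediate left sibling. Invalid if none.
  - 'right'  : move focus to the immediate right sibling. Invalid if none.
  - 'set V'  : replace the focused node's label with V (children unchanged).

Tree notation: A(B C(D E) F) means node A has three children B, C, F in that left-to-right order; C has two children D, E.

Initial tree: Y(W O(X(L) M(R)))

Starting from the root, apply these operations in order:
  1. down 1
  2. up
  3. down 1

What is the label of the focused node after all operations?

Answer: O

Derivation:
Step 1 (down 1): focus=O path=1 depth=1 children=['X', 'M'] left=['W'] right=[] parent=Y
Step 2 (up): focus=Y path=root depth=0 children=['W', 'O'] (at root)
Step 3 (down 1): focus=O path=1 depth=1 children=['X', 'M'] left=['W'] right=[] parent=Y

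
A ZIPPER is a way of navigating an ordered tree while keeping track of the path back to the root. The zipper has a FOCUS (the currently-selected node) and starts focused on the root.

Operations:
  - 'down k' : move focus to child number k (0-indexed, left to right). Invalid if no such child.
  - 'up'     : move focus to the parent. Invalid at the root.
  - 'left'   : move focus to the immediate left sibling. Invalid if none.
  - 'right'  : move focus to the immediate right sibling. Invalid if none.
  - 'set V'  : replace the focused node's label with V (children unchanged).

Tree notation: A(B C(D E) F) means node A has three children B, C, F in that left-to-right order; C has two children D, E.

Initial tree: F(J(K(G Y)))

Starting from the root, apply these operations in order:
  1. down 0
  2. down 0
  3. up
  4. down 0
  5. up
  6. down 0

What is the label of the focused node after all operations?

Step 1 (down 0): focus=J path=0 depth=1 children=['K'] left=[] right=[] parent=F
Step 2 (down 0): focus=K path=0/0 depth=2 children=['G', 'Y'] left=[] right=[] parent=J
Step 3 (up): focus=J path=0 depth=1 children=['K'] left=[] right=[] parent=F
Step 4 (down 0): focus=K path=0/0 depth=2 children=['G', 'Y'] left=[] right=[] parent=J
Step 5 (up): focus=J path=0 depth=1 children=['K'] left=[] right=[] parent=F
Step 6 (down 0): focus=K path=0/0 depth=2 children=['G', 'Y'] left=[] right=[] parent=J

Answer: K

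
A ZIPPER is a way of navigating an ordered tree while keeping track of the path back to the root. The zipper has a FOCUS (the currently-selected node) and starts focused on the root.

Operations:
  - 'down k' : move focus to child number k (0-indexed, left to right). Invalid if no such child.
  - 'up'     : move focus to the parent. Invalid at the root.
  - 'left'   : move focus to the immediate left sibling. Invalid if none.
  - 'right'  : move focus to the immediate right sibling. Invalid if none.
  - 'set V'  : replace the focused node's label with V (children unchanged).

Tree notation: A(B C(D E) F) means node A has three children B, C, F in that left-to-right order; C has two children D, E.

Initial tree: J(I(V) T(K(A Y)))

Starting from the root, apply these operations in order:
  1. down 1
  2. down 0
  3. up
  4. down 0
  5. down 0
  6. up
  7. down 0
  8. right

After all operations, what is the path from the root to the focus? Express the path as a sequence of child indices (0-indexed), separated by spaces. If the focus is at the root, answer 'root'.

Step 1 (down 1): focus=T path=1 depth=1 children=['K'] left=['I'] right=[] parent=J
Step 2 (down 0): focus=K path=1/0 depth=2 children=['A', 'Y'] left=[] right=[] parent=T
Step 3 (up): focus=T path=1 depth=1 children=['K'] left=['I'] right=[] parent=J
Step 4 (down 0): focus=K path=1/0 depth=2 children=['A', 'Y'] left=[] right=[] parent=T
Step 5 (down 0): focus=A path=1/0/0 depth=3 children=[] left=[] right=['Y'] parent=K
Step 6 (up): focus=K path=1/0 depth=2 children=['A', 'Y'] left=[] right=[] parent=T
Step 7 (down 0): focus=A path=1/0/0 depth=3 children=[] left=[] right=['Y'] parent=K
Step 8 (right): focus=Y path=1/0/1 depth=3 children=[] left=['A'] right=[] parent=K

Answer: 1 0 1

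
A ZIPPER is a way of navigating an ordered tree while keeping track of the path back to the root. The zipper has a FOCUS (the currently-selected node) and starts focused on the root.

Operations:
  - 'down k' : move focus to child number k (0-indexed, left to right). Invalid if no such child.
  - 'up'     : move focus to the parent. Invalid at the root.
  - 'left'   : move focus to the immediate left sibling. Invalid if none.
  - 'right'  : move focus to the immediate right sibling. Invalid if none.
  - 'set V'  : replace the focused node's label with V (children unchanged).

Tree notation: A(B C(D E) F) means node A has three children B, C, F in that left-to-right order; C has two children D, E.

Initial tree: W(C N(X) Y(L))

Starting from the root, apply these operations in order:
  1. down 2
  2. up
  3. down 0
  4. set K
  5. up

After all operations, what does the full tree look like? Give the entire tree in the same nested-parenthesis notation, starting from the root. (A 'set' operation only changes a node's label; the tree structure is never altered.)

Step 1 (down 2): focus=Y path=2 depth=1 children=['L'] left=['C', 'N'] right=[] parent=W
Step 2 (up): focus=W path=root depth=0 children=['C', 'N', 'Y'] (at root)
Step 3 (down 0): focus=C path=0 depth=1 children=[] left=[] right=['N', 'Y'] parent=W
Step 4 (set K): focus=K path=0 depth=1 children=[] left=[] right=['N', 'Y'] parent=W
Step 5 (up): focus=W path=root depth=0 children=['K', 'N', 'Y'] (at root)

Answer: W(K N(X) Y(L))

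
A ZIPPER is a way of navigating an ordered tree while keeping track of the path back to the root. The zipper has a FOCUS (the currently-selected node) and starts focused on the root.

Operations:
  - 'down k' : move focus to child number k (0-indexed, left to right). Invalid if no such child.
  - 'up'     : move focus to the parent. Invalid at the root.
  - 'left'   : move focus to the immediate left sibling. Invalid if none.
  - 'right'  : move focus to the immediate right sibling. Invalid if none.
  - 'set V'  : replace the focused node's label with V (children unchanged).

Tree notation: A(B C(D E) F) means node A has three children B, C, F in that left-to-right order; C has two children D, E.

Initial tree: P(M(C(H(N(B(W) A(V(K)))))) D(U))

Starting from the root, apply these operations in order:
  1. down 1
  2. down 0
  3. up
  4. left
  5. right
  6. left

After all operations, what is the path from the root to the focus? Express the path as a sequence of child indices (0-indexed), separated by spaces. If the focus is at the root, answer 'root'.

Step 1 (down 1): focus=D path=1 depth=1 children=['U'] left=['M'] right=[] parent=P
Step 2 (down 0): focus=U path=1/0 depth=2 children=[] left=[] right=[] parent=D
Step 3 (up): focus=D path=1 depth=1 children=['U'] left=['M'] right=[] parent=P
Step 4 (left): focus=M path=0 depth=1 children=['C'] left=[] right=['D'] parent=P
Step 5 (right): focus=D path=1 depth=1 children=['U'] left=['M'] right=[] parent=P
Step 6 (left): focus=M path=0 depth=1 children=['C'] left=[] right=['D'] parent=P

Answer: 0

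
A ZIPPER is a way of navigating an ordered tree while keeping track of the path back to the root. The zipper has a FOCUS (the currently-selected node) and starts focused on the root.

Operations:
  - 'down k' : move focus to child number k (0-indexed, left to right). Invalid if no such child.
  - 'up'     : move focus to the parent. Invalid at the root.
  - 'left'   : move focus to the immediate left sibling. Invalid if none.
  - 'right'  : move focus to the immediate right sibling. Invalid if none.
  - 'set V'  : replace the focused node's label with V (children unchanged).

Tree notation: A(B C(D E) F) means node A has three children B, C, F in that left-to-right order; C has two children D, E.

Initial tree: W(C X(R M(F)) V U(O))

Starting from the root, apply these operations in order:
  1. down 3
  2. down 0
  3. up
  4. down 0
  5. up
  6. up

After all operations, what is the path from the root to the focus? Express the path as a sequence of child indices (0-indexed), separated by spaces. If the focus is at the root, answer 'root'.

Answer: root

Derivation:
Step 1 (down 3): focus=U path=3 depth=1 children=['O'] left=['C', 'X', 'V'] right=[] parent=W
Step 2 (down 0): focus=O path=3/0 depth=2 children=[] left=[] right=[] parent=U
Step 3 (up): focus=U path=3 depth=1 children=['O'] left=['C', 'X', 'V'] right=[] parent=W
Step 4 (down 0): focus=O path=3/0 depth=2 children=[] left=[] right=[] parent=U
Step 5 (up): focus=U path=3 depth=1 children=['O'] left=['C', 'X', 'V'] right=[] parent=W
Step 6 (up): focus=W path=root depth=0 children=['C', 'X', 'V', 'U'] (at root)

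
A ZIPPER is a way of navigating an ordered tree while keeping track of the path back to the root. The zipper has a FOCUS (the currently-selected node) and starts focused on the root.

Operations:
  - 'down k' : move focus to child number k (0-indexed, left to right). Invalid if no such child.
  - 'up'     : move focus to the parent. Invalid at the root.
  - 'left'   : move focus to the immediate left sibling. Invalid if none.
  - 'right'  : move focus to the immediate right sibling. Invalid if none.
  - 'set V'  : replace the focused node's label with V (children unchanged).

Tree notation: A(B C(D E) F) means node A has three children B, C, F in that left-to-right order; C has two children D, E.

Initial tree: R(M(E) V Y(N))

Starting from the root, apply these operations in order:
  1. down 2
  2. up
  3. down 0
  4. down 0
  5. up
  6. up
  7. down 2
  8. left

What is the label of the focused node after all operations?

Step 1 (down 2): focus=Y path=2 depth=1 children=['N'] left=['M', 'V'] right=[] parent=R
Step 2 (up): focus=R path=root depth=0 children=['M', 'V', 'Y'] (at root)
Step 3 (down 0): focus=M path=0 depth=1 children=['E'] left=[] right=['V', 'Y'] parent=R
Step 4 (down 0): focus=E path=0/0 depth=2 children=[] left=[] right=[] parent=M
Step 5 (up): focus=M path=0 depth=1 children=['E'] left=[] right=['V', 'Y'] parent=R
Step 6 (up): focus=R path=root depth=0 children=['M', 'V', 'Y'] (at root)
Step 7 (down 2): focus=Y path=2 depth=1 children=['N'] left=['M', 'V'] right=[] parent=R
Step 8 (left): focus=V path=1 depth=1 children=[] left=['M'] right=['Y'] parent=R

Answer: V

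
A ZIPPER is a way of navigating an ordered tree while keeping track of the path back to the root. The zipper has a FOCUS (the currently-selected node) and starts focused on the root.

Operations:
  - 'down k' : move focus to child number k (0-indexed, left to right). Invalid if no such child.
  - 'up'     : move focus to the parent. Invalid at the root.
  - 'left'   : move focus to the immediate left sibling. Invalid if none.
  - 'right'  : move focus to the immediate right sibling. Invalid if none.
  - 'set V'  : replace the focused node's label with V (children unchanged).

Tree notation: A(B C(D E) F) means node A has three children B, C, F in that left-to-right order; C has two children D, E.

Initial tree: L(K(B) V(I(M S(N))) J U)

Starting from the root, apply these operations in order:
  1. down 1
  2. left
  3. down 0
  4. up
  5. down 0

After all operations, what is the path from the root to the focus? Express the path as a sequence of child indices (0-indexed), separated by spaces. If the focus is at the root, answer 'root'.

Answer: 0 0

Derivation:
Step 1 (down 1): focus=V path=1 depth=1 children=['I'] left=['K'] right=['J', 'U'] parent=L
Step 2 (left): focus=K path=0 depth=1 children=['B'] left=[] right=['V', 'J', 'U'] parent=L
Step 3 (down 0): focus=B path=0/0 depth=2 children=[] left=[] right=[] parent=K
Step 4 (up): focus=K path=0 depth=1 children=['B'] left=[] right=['V', 'J', 'U'] parent=L
Step 5 (down 0): focus=B path=0/0 depth=2 children=[] left=[] right=[] parent=K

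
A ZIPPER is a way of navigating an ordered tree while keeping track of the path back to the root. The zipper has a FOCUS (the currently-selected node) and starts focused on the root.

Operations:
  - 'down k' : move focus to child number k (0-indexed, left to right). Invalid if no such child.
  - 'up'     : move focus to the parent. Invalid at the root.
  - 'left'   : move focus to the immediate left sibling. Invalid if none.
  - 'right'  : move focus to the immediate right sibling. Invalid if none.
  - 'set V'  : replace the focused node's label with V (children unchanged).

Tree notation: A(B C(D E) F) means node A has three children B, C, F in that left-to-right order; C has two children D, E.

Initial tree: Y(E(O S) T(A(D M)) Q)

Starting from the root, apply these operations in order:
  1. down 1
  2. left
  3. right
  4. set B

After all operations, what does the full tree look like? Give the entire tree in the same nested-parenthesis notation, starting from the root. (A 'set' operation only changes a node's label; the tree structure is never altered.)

Answer: Y(E(O S) B(A(D M)) Q)

Derivation:
Step 1 (down 1): focus=T path=1 depth=1 children=['A'] left=['E'] right=['Q'] parent=Y
Step 2 (left): focus=E path=0 depth=1 children=['O', 'S'] left=[] right=['T', 'Q'] parent=Y
Step 3 (right): focus=T path=1 depth=1 children=['A'] left=['E'] right=['Q'] parent=Y
Step 4 (set B): focus=B path=1 depth=1 children=['A'] left=['E'] right=['Q'] parent=Y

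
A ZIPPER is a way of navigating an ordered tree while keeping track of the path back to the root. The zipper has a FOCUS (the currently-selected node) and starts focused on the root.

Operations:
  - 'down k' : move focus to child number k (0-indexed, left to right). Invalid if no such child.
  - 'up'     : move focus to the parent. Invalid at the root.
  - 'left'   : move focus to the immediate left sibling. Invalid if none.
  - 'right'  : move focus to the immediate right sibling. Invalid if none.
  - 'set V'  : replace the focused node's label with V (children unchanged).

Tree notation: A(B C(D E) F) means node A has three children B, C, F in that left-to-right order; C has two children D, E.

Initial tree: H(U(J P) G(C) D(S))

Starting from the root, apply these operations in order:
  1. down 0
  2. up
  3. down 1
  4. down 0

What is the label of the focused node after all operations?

Step 1 (down 0): focus=U path=0 depth=1 children=['J', 'P'] left=[] right=['G', 'D'] parent=H
Step 2 (up): focus=H path=root depth=0 children=['U', 'G', 'D'] (at root)
Step 3 (down 1): focus=G path=1 depth=1 children=['C'] left=['U'] right=['D'] parent=H
Step 4 (down 0): focus=C path=1/0 depth=2 children=[] left=[] right=[] parent=G

Answer: C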